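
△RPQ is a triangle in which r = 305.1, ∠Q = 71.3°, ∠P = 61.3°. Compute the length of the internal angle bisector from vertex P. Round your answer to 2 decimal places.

The third angle is ∠R = 180° − ∠P − ∠Q = 47.40°.
Law of sines: p = r·sin P/sin R ≈ 363.56.
Law of sines: q = r·sin Q/sin R ≈ 392.6.
The bisector from P has length 2·q·r·cos(∠P/2)/(q+r) ≈ 295.4.

295.40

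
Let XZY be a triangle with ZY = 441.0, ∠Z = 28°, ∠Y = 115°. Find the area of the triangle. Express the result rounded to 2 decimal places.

The third angle is ∠X = 180° − ∠Z − ∠Y = 37.00°.
Law of sines: YX = ZY·sin Z/sin X ≈ 344.02.
Law of sines: XZ = ZY·sin Y/sin X ≈ 664.13.
Area = ½·ZY·YX·sin Y ≈ 68749.

area ≈ 68749.44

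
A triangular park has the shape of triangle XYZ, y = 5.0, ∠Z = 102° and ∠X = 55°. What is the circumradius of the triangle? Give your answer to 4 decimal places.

R ≈ 6.3983

The third angle is ∠Y = 180° − ∠Z − ∠X = 23.00°.
Law of sines: x = y·sin X/sin Y ≈ 10.482.
Law of sines: z = y·sin Z/sin Y ≈ 12.517.
Circumradius = y/(2 sin Y) ≈ 6.3983.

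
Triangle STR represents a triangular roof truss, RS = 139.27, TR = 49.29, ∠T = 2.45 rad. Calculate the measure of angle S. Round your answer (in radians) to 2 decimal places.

∠S ≈ 0.23 rad

Law of sines: sin S = TR·sin T/RS ≈ 0.22572.
Since RS ≥ TR, only the acute value applies: ∠S ≈ 0.228 rad.
Then ∠R = π − ∠T − ∠S ≈ 0.464 rad.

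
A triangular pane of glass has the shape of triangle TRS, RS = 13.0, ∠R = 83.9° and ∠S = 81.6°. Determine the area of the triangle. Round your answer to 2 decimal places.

331.98

The third angle is ∠T = 180° − ∠R − ∠S = 14.50°.
Law of sines: ST = RS·sin R/sin T ≈ 51.627.
Law of sines: TR = RS·sin S/sin T ≈ 51.364.
Area = ½·RS·ST·sin S ≈ 331.98.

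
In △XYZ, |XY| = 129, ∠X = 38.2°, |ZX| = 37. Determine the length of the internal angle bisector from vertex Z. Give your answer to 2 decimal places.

By the law of cosines, |YZ|² = |ZX|² + |XY|² − 2·|ZX|·|XY|·cos X = 10508, so |YZ| ≈ 102.51.
Law of cosines again: cos Z = (|YZ|² + |ZX|² − |XY|²)/(2·|YZ|·|ZX|) ≈ -0.62800, so ∠Z ≈ 128.90°.
The bisector from Z has length 2·|YZ|·|ZX|·cos(∠Z/2)/(|YZ|+|ZX|) ≈ 23.45.

23.45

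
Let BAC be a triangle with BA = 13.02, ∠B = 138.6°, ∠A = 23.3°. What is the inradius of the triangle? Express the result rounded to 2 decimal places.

r ≈ 2.49

The third angle is ∠C = 180° − ∠B − ∠A = 18.10°.
Law of sines: AC = BA·sin B/sin C ≈ 27.715.
Law of sines: CB = BA·sin A/sin C ≈ 16.577.
Area = ½·BA·AC·sin A ≈ 71.365.
Semiperimeter s = (27.715+16.577+13.02)/2 = 28.656.
Inradius = area/s = 71.365/28.656 ≈ 2.4904.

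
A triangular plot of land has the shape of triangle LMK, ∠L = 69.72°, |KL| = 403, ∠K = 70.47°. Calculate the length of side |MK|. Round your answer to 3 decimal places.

590.428

The third angle is ∠M = 180° − ∠K − ∠L = 39.81°.
Law of sines: |MK| = |KL|·sin L/sin M ≈ 590.43.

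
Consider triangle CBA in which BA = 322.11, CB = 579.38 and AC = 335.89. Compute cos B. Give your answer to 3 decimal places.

0.875

By the law of cosines, cos B = (CB² + BA² − AC²) / (2·CB·BA) ≈ 0.87506, so ∠B ≈ 28.95°.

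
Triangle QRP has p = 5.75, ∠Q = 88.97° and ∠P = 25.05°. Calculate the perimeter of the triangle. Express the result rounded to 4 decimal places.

The third angle is ∠R = 180° − ∠P − ∠Q = 65.98°.
Law of sines: q = p·sin Q/sin P ≈ 13.578.
Law of sines: r = p·sin R/sin P ≈ 12.404.
Semiperimeter s = (13.578+12.404+5.75)/2 = 15.866.
Perimeter = 13.578 + 12.404 + 5.75 = 31.732.

perimeter ≈ 31.7323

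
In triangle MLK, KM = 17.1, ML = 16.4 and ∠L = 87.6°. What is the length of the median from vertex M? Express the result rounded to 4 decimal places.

Law of sines: sin K = ML·sin L/KM ≈ 0.95822.
Since KM ≥ ML, only the acute value applies: ∠K ≈ 73.38°.
Then ∠M = 180° − ∠L − ∠K ≈ 19.02°.
Law of sines gives LK = KM·sin M/sin L ≈ 5.5777.
Median from M: ½√(2·KM² + 2·ML² − LK²) ≈ 16.52.

16.5199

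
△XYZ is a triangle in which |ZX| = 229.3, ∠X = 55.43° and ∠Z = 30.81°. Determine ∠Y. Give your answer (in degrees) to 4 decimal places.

∠Y ≈ 93.7600°

The third angle is ∠Y = 180° − ∠Z − ∠X = 93.76°.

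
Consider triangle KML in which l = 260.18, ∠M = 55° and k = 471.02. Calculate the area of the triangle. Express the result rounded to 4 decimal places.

Area = ½·l·k·sin M ≈ 50194.

area ≈ 50193.5348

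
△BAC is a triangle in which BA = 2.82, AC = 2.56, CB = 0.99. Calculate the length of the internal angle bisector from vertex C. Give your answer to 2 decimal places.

By the law of cosines, cos C = (AC² + CB² − BA²) / (2·AC·CB) ≈ -0.08260, so ∠C ≈ 1.6535 rad.
The bisector from C has length 2·AC·CB·cos(∠C/2)/(AC+CB) ≈ 0.96703.

0.97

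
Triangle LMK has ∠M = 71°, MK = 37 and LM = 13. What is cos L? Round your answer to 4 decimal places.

By the law of cosines, KL² = LM² + MK² − 2·LM·MK·cos M = 1224.8, so KL ≈ 34.997.
Law of cosines again: cos L = (KL² + LM² − MK²)/(2·KL·LM) ≈ 0.02726, so ∠L ≈ 88.44°.

cos L ≈ 0.0273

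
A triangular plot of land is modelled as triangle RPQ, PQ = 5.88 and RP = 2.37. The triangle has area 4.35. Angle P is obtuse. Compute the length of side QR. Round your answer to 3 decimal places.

7.872

From area = ½·RP·PQ·sin P, we get sin P = 2·area/(RP·PQ) ≈ 0.62430.
Taking the obtuse solution, ∠P ≈ 141.37°.
Law of cosines then gives QR ≈ 7.8717.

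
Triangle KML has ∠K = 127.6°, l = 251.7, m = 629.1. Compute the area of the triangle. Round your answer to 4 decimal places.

Area = ½·m·l·sin K ≈ 62727.

area ≈ 62727.3418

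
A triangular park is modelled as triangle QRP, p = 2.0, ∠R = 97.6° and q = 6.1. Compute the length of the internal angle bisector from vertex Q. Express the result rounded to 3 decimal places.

2.594

By the law of cosines, r² = p² + q² − 2·p·q·cos R = 44.437, so r ≈ 6.6661.
Law of cosines again: cos Q = (r² + p² − q²)/(2·r·p) ≈ 0.42105, so ∠Q ≈ 65.10°.
The bisector from Q has length 2·r·p·cos(∠Q/2)/(r+p) ≈ 2.5936.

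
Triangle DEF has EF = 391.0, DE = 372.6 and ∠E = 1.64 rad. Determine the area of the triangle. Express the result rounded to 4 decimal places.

area ≈ 72668.9409

Area = ½·DE·EF·sin E ≈ 72669.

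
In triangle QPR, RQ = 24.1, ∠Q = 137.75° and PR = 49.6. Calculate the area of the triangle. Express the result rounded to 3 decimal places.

Law of sines: sin P = RQ·sin Q/PR ≈ 0.32669.
Since PR ≥ RQ, only the acute value applies: ∠P ≈ 19.07°.
Then ∠R = 180° − ∠Q − ∠P ≈ 23.18°.
Law of sines gives QP = PR·sin R/sin Q ≈ 29.039.
Area = ½·PR·RQ·sin R ≈ 235.28.

235.276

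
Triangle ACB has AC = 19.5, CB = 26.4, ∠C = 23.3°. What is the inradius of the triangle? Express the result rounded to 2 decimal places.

By the law of cosines, BA² = AC² + CB² − 2·AC·CB·cos C = 131.58, so BA ≈ 11.471.
Area = ½·AC·CB·sin C ≈ 101.81.
Semiperimeter s = (26.4+11.471+19.5)/2 = 28.685.
Inradius = area/s = 101.81/28.685 ≈ 3.5493.

r ≈ 3.55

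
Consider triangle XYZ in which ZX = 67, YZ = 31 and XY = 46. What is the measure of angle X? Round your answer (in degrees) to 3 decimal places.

23.703

By the law of cosines, cos X = (ZX² + XY² − YZ²) / (2·ZX·XY) ≈ 0.91564, so ∠X ≈ 23.70°.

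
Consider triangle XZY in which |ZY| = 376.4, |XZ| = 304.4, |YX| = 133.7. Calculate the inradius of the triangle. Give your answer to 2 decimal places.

Semiperimeter s = (376.4 + 133.7 + 304.4)/2 = 407.25.
Heron's formula: area = √(407.25·30.85·273.55·102.85) ≈ 18801.
Inradius = area/s = 18801/407.25 ≈ 46.166.

46.17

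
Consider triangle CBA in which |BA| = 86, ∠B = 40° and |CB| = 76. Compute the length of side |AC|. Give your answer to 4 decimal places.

56.1985

By the law of cosines, |AC|² = |CB|² + |BA|² − 2·|CB|·|BA|·cos B = 3158.3, so |AC| ≈ 56.198.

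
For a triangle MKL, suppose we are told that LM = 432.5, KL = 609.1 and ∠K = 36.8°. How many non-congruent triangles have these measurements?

KL·sin K = 609.1·sin(36.8°) ≈ 364.9.
Since KL sin K < LM < KL (364.9 < 432.5 < 609.1), two triangles exist.

2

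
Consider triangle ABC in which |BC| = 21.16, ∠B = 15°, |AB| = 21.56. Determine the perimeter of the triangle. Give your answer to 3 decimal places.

By the law of cosines, |CA|² = |AB|² + |BC|² − 2·|AB|·|BC|·cos B = 31.25, so |CA| ≈ 5.5902.
Semiperimeter s = (21.16+5.5902+21.56)/2 = 24.155.
Perimeter = 21.16 + 5.5902 + 21.56 = 48.31.

perimeter ≈ 48.310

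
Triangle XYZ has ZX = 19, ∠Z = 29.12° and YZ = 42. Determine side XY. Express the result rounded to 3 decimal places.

27.032

By the law of cosines, XY² = YZ² + ZX² − 2·YZ·ZX·cos Z = 730.73, so XY ≈ 27.032.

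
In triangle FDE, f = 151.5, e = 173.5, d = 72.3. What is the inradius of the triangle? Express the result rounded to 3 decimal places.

27.463

Semiperimeter s = (151.5 + 72.3 + 173.5)/2 = 198.65.
Heron's formula: area = √(198.65·47.15·126.35·25.15) ≈ 5455.6.
Inradius = area/s = 5455.6/198.65 ≈ 27.463.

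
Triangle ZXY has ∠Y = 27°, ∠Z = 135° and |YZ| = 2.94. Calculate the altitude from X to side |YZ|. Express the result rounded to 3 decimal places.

h_X ≈ 3.054

The third angle is ∠X = 180° − ∠Y − ∠Z = 18.00°.
Law of sines: |XY| = |YZ|·sin Z/sin X ≈ 6.7274.
Law of sines: |ZX| = |YZ|·sin Y/sin X ≈ 4.3193.
Area = ½·|YZ|·|XY|·sin Y ≈ 4.4897.
The altitude from X has length 2·area/|YZ| ≈ 3.0542.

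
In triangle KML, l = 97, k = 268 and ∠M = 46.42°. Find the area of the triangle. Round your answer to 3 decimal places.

Area = ½·l·k·sin M ≈ 9415.9.

area ≈ 9415.914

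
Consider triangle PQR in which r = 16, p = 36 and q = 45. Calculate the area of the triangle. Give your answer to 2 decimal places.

area ≈ 262.60

Semiperimeter s = (36 + 45 + 16)/2 = 48.5.
Heron's formula: area = √(48.5·12.5·3.5·32.5) ≈ 262.6.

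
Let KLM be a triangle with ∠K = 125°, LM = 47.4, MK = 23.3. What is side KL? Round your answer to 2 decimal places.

30.02

Law of sines: sin L = MK·sin K/LM ≈ 0.40266.
Since LM ≥ MK, only the acute value applies: ∠L ≈ 23.74°.
Then ∠M = 180° − ∠K − ∠L ≈ 31.26°.
Law of sines gives KL = LM·sin M/sin K ≈ 30.023.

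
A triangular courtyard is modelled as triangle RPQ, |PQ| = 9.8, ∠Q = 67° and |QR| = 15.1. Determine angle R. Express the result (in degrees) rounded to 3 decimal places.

∠R ≈ 38.673°

By the law of cosines, |RP|² = |PQ|² + |QR|² − 2·|PQ|·|QR|·cos Q = 208.41, so |RP| ≈ 14.436.
Law of cosines again: cos R = (|QR|² + |RP|² − |PQ|²)/(2·|QR|·|RP|) ≈ 0.78072, so ∠R ≈ 38.67°.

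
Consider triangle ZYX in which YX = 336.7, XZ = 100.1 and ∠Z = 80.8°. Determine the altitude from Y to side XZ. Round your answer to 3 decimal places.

Law of sines: sin Y = XZ·sin Z/YX ≈ 0.29347.
Since YX ≥ XZ, only the acute value applies: ∠Y ≈ 17.07°.
Then ∠X = 180° − ∠Z − ∠Y ≈ 82.13°.
Law of sines gives ZY = YX·sin X/sin Z ≈ 337.88.
Area = ½·YX·XZ·sin X ≈ 16693.
The altitude from Y has length 2·area/XZ ≈ 333.53.

333.532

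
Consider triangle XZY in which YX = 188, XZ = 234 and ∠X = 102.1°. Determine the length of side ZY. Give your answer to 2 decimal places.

By the law of cosines, ZY² = YX² + XZ² − 2·YX·XZ·cos X = 1.0854e+05, so ZY ≈ 329.46.

329.46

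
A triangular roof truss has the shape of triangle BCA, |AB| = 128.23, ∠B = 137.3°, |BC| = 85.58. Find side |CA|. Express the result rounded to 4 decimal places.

By the law of cosines, |CA|² = |AB|² + |BC|² − 2·|AB|·|BC|·cos B = 39897, so |CA| ≈ 199.74.

199.7415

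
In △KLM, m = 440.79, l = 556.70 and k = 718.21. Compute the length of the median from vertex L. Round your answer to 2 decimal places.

Median from L: ½√(2·m² + 2·k² − l²) ≈ 526.86.

m_L ≈ 526.86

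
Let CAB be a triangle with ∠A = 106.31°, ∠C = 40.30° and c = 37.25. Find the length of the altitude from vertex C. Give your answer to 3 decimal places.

h_C ≈ 30.419

The third angle is ∠B = 180° − ∠C − ∠A = 33.39°.
Law of sines: a = c·sin A/sin C ≈ 55.274.
Law of sines: b = c·sin B/sin C ≈ 31.695.
Area = ½·c·a·sin B ≈ 566.56.
The altitude from C has length 2·area/c ≈ 30.419.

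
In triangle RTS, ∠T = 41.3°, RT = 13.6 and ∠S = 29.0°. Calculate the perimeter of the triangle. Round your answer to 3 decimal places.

The third angle is ∠R = 180° − ∠T − ∠S = 109.70°.
Law of sines: TS = RT·sin R/sin S ≈ 26.41.
Law of sines: SR = RT·sin T/sin S ≈ 18.515.
Semiperimeter s = (26.41+18.515+13.6)/2 = 29.262.
Perimeter = 26.41 + 18.515 + 13.6 = 58.525.

perimeter ≈ 58.525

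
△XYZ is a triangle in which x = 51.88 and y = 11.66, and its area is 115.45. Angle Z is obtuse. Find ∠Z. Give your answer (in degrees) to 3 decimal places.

157.561

From area = ½·x·y·sin Z, we get sin Z = 2·area/(x·y) ≈ 0.38170.
Taking the obtuse solution, ∠Z ≈ 157.56°.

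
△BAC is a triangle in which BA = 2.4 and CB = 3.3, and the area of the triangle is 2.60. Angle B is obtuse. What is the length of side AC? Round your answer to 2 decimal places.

5.35

From area = ½·CB·BA·sin B, we get sin B = 2·area/(CB·BA) ≈ 0.65657.
Taking the obtuse solution, ∠B ≈ 138.96°.
Law of cosines then gives AC ≈ 5.3477.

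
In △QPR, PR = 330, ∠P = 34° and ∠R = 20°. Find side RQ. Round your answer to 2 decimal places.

The third angle is ∠Q = 180° − ∠P − ∠R = 126.00°.
Law of sines: RQ = PR·sin P/sin Q ≈ 228.1.

228.10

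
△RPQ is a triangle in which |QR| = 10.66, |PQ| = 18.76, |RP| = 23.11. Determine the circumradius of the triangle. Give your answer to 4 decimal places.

11.7283

By the law of cosines, cos R = (|QR|² + |RP|² − |PQ|²) / (2·|QR|·|RP|) ≈ 0.60030, so ∠R ≈ 53.11°.
Circumradius = |PQ|/(2 sin R) ≈ 11.728.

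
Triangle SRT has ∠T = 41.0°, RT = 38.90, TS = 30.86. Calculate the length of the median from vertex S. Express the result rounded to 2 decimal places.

By the law of cosines, SR² = RT² + TS² − 2·RT·TS·cos T = 653.56, so SR ≈ 25.565.
Median from S: ½√(2·TS² + 2·SR² − RT²) ≈ 20.607.

m_S ≈ 20.61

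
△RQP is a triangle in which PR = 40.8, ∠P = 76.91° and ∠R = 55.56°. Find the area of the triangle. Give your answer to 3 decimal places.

The third angle is ∠Q = 180° − ∠P − ∠R = 47.53°.
Law of sines: QP = PR·sin R/sin Q ≈ 45.617.
Law of sines: RQ = PR·sin P/sin Q ≈ 53.875.
Area = ½·PR·QP·sin P ≈ 906.41.

area ≈ 906.406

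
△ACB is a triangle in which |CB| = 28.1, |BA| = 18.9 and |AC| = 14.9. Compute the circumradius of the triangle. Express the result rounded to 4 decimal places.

R ≈ 15.1464

By the law of cosines, cos A = (|BA|² + |AC|² − |CB|²) / (2·|BA|·|AC|) ≈ -0.37355, so ∠A ≈ 111.93°.
Circumradius = |CB|/(2 sin A) ≈ 15.146.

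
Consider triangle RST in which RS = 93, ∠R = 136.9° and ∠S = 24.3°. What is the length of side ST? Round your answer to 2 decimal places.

197.18

The third angle is ∠T = 180° − ∠R − ∠S = 18.80°.
Law of sines: ST = RS·sin R/sin T ≈ 197.18.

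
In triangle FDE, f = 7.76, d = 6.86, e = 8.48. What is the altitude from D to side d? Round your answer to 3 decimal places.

7.319

Semiperimeter s = (7.76 + 6.86 + 8.48)/2 = 11.55.
Heron's formula: area = √(11.55·3.79·4.69·3.07) ≈ 25.105.
The altitude from D has length 2·area/d ≈ 7.3193.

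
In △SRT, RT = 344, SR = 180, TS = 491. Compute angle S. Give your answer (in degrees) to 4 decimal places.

∠S ≈ 28.6320°

By the law of cosines, cos S = (TS² + SR² − RT²) / (2·TS·SR) ≈ 0.87772, so ∠S ≈ 28.63°.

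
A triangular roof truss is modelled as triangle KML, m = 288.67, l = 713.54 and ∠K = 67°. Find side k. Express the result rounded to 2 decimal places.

656.89

By the law of cosines, k² = m² + l² − 2·m·l·cos K = 4.3151e+05, so k ≈ 656.89.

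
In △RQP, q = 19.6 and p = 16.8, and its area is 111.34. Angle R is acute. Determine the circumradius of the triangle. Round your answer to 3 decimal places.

From area = ½·q·p·sin R, we get sin R = 2·area/(q·p) ≈ 0.67626.
Taking the acute solution, ∠R ≈ 42.55°.
Law of cosines then gives r ≈ 13.463.
Circumradius = r/(2 sin R) ≈ 9.9543.

9.954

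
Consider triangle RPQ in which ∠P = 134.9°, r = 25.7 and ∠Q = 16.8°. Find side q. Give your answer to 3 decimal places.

The third angle is ∠R = 180° − ∠P − ∠Q = 28.30°.
Law of sines: q = r·sin Q/sin R ≈ 15.668.

15.668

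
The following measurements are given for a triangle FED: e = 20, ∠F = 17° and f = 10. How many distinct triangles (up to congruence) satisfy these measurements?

e·sin F = 20·sin(17°) ≈ 5.847.
Since e sin F < f < e (5.847 < 10 < 20), two triangles exist.

2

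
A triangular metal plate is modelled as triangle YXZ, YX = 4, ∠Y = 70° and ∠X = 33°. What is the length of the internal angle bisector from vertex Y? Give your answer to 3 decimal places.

t_Y ≈ 2.350

The third angle is ∠Z = 180° − ∠Y − ∠X = 77.00°.
Law of sines: XZ = YX·sin Y/sin Z ≈ 3.8576.
Law of sines: ZY = YX·sin X/sin Z ≈ 2.2359.
The bisector from Y has length 2·ZY·YX·cos(∠Y/2)/(ZY+YX) ≈ 2.3496.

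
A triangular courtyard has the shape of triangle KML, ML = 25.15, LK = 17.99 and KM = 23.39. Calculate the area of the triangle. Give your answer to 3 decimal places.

area ≈ 201.789

Semiperimeter s = (25.15 + 17.99 + 23.39)/2 = 33.265.
Heron's formula: area = √(33.265·8.115·15.275·9.875) ≈ 201.79.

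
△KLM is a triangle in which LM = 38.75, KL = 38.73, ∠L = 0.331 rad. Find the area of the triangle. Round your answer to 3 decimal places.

Area = ½·KL·LM·sin L ≈ 243.87.

243.870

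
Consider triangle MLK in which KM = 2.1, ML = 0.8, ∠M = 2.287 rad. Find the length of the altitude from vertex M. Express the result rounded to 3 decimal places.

By the law of cosines, LK² = KM² + ML² − 2·KM·ML·cos M = 7.2559, so LK ≈ 2.6937.
Area = ½·KM·ML·sin M ≈ 0.63361.
The altitude from M has length 2·area/LK ≈ 0.47045.

h_M ≈ 0.470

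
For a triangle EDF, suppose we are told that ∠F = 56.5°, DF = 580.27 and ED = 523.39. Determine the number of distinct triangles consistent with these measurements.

2

DF·sin F = 580.27·sin(56.5°) ≈ 483.9.
Since DF sin F < ED < DF (483.9 < 523.39 < 580.27), two triangles exist.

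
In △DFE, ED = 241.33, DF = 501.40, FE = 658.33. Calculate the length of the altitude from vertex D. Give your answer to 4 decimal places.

157.9520

Semiperimeter s = (658.33 + 241.33 + 501.4)/2 = 700.53.
Heron's formula: area = √(700.53·42.2·459.2·199.13) ≈ 51992.
The altitude from D has length 2·area/FE ≈ 157.95.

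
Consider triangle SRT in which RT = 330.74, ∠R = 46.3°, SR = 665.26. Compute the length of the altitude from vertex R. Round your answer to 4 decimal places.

h_R ≈ 319.4698

By the law of cosines, TS² = SR² + RT² − 2·SR·RT·cos R = 2.4793e+05, so TS ≈ 497.93.
Area = ½·SR·RT·sin R ≈ 79537.
The altitude from R has length 2·area/TS ≈ 319.47.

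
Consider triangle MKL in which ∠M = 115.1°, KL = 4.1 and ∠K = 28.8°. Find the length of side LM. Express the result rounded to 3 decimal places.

2.181

The third angle is ∠L = 180° − ∠M − ∠K = 36.10°.
Law of sines: LM = KL·sin K/sin M ≈ 2.1812.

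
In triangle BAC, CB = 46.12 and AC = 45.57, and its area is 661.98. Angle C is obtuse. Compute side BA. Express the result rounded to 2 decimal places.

86.42

From area = ½·AC·CB·sin C, we get sin C = 2·area/(AC·CB) ≈ 0.62995.
Taking the obtuse solution, ∠C ≈ 140.95°.
Law of cosines then gives BA ≈ 86.419.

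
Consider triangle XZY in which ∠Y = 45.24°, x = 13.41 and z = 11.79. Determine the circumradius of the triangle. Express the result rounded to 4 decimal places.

6.9058

By the law of cosines, y² = x² + z² − 2·x·z·cos Y = 96.178, so y ≈ 9.807.
Area = ½·x·z·sin Y ≈ 56.132.
Circumradius = y/(2 sin Y) ≈ 6.9058.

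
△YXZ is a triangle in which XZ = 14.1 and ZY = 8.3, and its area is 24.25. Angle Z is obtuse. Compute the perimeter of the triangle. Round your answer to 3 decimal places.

perimeter ≈ 44.325

From area = ½·XZ·ZY·sin Z, we get sin Z = 2·area/(XZ·ZY) ≈ 0.41442.
Taking the obtuse solution, ∠Z ≈ 155.52°.
Law of cosines then gives YX ≈ 21.925.
Perimeter = 14.1 + 8.3 + 21.925 = 44.325.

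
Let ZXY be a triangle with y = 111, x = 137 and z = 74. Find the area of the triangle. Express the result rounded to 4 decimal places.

area ≈ 4099.8049

Semiperimeter s = (74 + 137 + 111)/2 = 161.
Heron's formula: area = √(161·87·24·50) ≈ 4099.8.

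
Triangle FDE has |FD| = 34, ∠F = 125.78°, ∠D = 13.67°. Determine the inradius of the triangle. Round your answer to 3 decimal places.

r ≈ 3.840

The third angle is ∠E = 180° − ∠F − ∠D = 40.55°.
Law of sines: |DE| = |FD|·sin F/sin E ≈ 42.428.
Law of sines: |EF| = |FD|·sin D/sin E ≈ 12.36.
Area = ½·|FD|·|DE|·sin D ≈ 170.46.
Semiperimeter s = (42.428+12.36+34)/2 = 44.394.
Inradius = area/s = 170.46/44.394 ≈ 3.8397.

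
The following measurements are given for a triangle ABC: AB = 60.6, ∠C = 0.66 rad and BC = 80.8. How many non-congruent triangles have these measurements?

BC·sin C = 80.8·sin(0.66 rad) ≈ 49.54.
Since BC sin C < AB < BC (49.54 < 60.6 < 80.8), two triangles exist.

2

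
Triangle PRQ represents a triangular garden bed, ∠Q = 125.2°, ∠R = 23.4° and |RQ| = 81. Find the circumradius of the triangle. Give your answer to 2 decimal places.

The third angle is ∠P = 180° − ∠R − ∠Q = 31.40°.
Law of sines: |QP| = |RQ|·sin R/sin P ≈ 61.744.
Law of sines: |PR| = |RQ|·sin Q/sin P ≈ 127.04.
Circumradius = |RQ|/(2 sin P) ≈ 77.734.

77.73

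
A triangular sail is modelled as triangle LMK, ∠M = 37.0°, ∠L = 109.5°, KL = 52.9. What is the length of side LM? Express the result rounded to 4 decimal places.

48.5157

The third angle is ∠K = 180° − ∠L − ∠M = 33.50°.
Law of sines: LM = KL·sin K/sin M ≈ 48.516.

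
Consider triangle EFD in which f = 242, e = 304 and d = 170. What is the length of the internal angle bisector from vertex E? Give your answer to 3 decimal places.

By the law of cosines, cos E = (f² + d² − e²) / (2·f·d) ≈ -0.06018, so ∠E ≈ 93.45°.
The bisector from E has length 2·f·d·cos(∠E/2)/(f+d) ≈ 136.9.

136.900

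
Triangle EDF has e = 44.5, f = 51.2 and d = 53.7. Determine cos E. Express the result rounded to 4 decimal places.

By the law of cosines, cos E = (d² + f² − e²) / (2·d·f) ≈ 0.64102, so ∠E ≈ 50.13°.

cos E ≈ 0.6410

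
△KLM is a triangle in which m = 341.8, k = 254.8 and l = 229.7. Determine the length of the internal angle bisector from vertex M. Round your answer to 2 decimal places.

By the law of cosines, cos M = (k² + l² − m²) / (2·k·l) ≈ 0.00733, so ∠M ≈ 89.58°.
The bisector from M has length 2·k·l·cos(∠M/2)/(k+l) ≈ 171.46.

171.46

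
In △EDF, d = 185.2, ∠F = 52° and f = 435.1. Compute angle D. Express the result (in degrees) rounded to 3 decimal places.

19.598

Law of sines: sin D = d·sin F/f ≈ 0.33542.
Since f ≥ d, only the acute value applies: ∠D ≈ 19.60°.
Then ∠E = 180° − ∠F − ∠D ≈ 108.40°.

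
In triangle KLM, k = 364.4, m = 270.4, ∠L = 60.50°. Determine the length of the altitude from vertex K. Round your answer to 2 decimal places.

By the law of cosines, l² = m² + k² − 2·m·k·cos L = 1.0886e+05, so l ≈ 329.94.
Area = ½·m·k·sin L ≈ 42880.
The altitude from K has length 2·area/k ≈ 235.34.

235.34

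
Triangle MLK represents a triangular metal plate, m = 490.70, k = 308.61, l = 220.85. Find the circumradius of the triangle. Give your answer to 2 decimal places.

R ≈ 348.37

By the law of cosines, cos M = (l² + k² − m²) / (2·l·k) ≈ -0.70992, so ∠M ≈ 135.23°.
Circumradius = m/(2 sin M) ≈ 348.37.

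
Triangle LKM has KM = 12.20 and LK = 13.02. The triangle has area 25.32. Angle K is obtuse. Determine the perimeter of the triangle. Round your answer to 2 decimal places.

50.11

From area = ½·LK·KM·sin K, we get sin K = 2·area/(LK·KM) ≈ 0.31880.
Taking the obtuse solution, ∠K ≈ 161.41°.
Law of cosines then gives ML ≈ 24.889.
Perimeter = 12.2 + 24.889 + 13.02 = 50.109.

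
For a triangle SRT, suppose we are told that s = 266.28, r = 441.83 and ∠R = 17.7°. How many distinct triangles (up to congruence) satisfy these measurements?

s·sin R = 266.28·sin(17.7°) ≈ 80.96.
Since r ≥ s, exactly one triangle exists.

1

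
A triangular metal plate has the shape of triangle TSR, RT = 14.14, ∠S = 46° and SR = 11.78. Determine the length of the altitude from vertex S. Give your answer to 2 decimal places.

Law of sines: sin T = SR·sin S/RT ≈ 0.59928.
Since RT ≥ SR, only the acute value applies: ∠T ≈ 36.82°.
Then ∠R = 180° − ∠S − ∠T ≈ 97.18°.
Law of sines gives TS = RT·sin R/sin S ≈ 19.503.
Area = ½·RT·SR·sin R ≈ 82.631.
The altitude from S has length 2·area/RT ≈ 11.688.

h_S ≈ 11.69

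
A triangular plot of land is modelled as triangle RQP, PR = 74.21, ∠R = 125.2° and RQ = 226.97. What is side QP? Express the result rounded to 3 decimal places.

276.479

By the law of cosines, QP² = PR² + RQ² − 2·PR·RQ·cos R = 76441, so QP ≈ 276.48.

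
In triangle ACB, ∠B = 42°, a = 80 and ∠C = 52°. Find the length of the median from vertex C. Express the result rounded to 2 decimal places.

The third angle is ∠A = 180° − ∠C − ∠B = 86.00°.
Law of sines: c = a·sin C/sin A ≈ 63.195.
Law of sines: b = a·sin B/sin A ≈ 53.661.
Median from C: ½√(2·b² + 2·a² − c²) ≈ 60.344.

60.34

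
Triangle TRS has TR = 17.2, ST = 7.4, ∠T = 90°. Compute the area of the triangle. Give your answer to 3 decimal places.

Area = ½·ST·TR·sin T ≈ 63.64.

63.640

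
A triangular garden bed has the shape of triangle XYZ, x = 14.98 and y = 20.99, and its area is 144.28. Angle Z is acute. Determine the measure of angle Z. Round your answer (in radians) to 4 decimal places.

From area = ½·x·y·sin Z, we get sin Z = 2·area/(x·y) ≈ 0.91772.
Taking the acute solution, ∠Z ≈ 1.162 rad.

1.1623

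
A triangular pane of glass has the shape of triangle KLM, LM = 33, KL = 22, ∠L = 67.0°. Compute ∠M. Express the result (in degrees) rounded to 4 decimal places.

By the law of cosines, MK² = KL² + LM² − 2·KL·LM·cos L = 1005.7, so MK ≈ 31.712.
Law of cosines again: cos M = (LM² + MK² − KL²)/(2·LM·MK) ≈ 0.76955, so ∠M ≈ 39.69°.

39.6869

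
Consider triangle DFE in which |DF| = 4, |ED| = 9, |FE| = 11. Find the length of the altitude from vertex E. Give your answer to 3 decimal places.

8.485

Semiperimeter s = (11 + 9 + 4)/2 = 12.
Heron's formula: area = √(12·1·3·8) ≈ 16.971.
The altitude from E has length 2·area/|DF| ≈ 8.4853.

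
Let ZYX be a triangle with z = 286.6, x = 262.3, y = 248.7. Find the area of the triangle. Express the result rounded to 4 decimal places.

Semiperimeter s = (286.6 + 248.7 + 262.3)/2 = 398.8.
Heron's formula: area = √(398.8·112.2·150.1·136.5) ≈ 30278.

30278.2433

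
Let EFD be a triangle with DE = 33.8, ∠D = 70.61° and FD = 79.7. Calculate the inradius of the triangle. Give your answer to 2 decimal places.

By the law of cosines, EF² = FD² + DE² − 2·FD·DE·cos D = 5705.8, so EF ≈ 75.537.
Area = ½·FD·DE·sin D ≈ 1270.5.
Semiperimeter s = (79.7+33.8+75.537)/2 = 94.518.
Inradius = area/s = 1270.5/94.518 ≈ 13.442.

r ≈ 13.44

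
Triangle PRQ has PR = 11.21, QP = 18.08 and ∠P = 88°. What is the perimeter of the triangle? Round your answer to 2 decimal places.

perimeter ≈ 50.23

By the law of cosines, RQ² = QP² + PR² − 2·QP·PR·cos P = 438.4, so RQ ≈ 20.938.
Semiperimeter s = (20.938+18.08+11.21)/2 = 25.114.
Perimeter = 20.938 + 18.08 + 11.21 = 50.228.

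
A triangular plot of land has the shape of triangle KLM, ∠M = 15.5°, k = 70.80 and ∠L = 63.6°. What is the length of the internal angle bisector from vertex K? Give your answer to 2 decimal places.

The third angle is ∠K = 180° − ∠L − ∠M = 100.90°.
Law of sines: l = k·sin L/sin K ≈ 64.582.
Law of sines: m = k·sin M/sin K ≈ 19.268.
The bisector from K has length 2·l·m·cos(∠K/2)/(l+m) ≈ 18.899.

t_K ≈ 18.90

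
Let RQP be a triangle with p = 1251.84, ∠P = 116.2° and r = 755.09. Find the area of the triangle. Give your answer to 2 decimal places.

243659.42

Law of sines: sin R = r·sin P/p ≈ 0.54121.
Since p ≥ r, only the acute value applies: ∠R ≈ 32.77°.
Then ∠Q = 180° − ∠P − ∠R ≈ 31.03°.
Law of sines gives q = p·sin Q/sin P ≈ 719.28.
Area = ½·p·r·sin Q ≈ 2.4366e+05.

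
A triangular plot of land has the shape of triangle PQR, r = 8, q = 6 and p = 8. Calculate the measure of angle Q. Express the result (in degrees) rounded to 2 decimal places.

∠Q ≈ 44.05°

By the law of cosines, cos Q = (r² + p² − q²) / (2·r·p) ≈ 0.71875, so ∠Q ≈ 44.05°.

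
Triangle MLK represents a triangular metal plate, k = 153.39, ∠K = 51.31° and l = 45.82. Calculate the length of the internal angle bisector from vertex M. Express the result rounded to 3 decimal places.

t_M ≈ 37.805

Law of sines: sin L = l·sin K/k ≈ 0.23316.
Since k ≥ l, only the acute value applies: ∠L ≈ 13.48°.
Then ∠M = 180° − ∠K − ∠L ≈ 115.21°.
Law of sines gives m = k·sin M/sin K ≈ 177.8.
The bisector from M has length 2·l·k·cos(∠M/2)/(l+k) ≈ 37.805.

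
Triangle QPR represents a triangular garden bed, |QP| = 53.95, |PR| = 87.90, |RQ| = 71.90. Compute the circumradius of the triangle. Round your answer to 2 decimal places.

By the law of cosines, cos Q = (|RQ|² + |QP|² − |PR|²) / (2·|RQ|·|QP|) ≈ 0.04560, so ∠Q ≈ 87.39°.
Circumradius = |PR|/(2 sin Q) ≈ 43.996.

44.00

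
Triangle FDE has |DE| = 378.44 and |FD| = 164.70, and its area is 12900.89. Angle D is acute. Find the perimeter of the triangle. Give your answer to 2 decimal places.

From area = ½·|FD|·|DE|·sin D, we get sin D = 2·area/(|FD|·|DE|) ≈ 0.41396.
Taking the acute solution, ∠D ≈ 24.45°.
Law of cosines then gives |EF| ≈ 238.47.
Perimeter = 378.44 + 238.47 + 164.7 = 781.61.

perimeter ≈ 781.61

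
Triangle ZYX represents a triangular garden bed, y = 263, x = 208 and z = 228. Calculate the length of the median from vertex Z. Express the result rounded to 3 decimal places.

207.895

Median from Z: ½√(2·y² + 2·x² − z²) ≈ 207.9.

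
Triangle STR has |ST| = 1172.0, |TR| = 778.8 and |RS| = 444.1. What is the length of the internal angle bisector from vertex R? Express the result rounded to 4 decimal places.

By the law of cosines, cos R = (|TR|² + |RS|² − |ST|²) / (2·|TR|·|RS|) ≈ -0.82377, so ∠R ≈ 2.539 rad.
The bisector from R has length 2·|TR|·|RS|·cos(∠R/2)/(|TR|+|RS|) ≈ 167.91.

t_R ≈ 167.9055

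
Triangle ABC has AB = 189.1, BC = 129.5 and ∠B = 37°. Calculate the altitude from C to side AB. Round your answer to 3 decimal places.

h_C ≈ 77.935

By the law of cosines, CA² = AB² + BC² − 2·AB·BC·cos B = 13414, so CA ≈ 115.82.
Area = ½·AB·BC·sin B ≈ 7368.8.
The altitude from C has length 2·area/AB ≈ 77.935.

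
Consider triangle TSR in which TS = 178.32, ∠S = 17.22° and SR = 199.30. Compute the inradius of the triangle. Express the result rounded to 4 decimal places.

r ≈ 24.0296

By the law of cosines, RT² = TS² + SR² − 2·TS·SR·cos S = 3626.2, so RT ≈ 60.218.
Area = ½·TS·SR·sin S ≈ 5260.5.
Semiperimeter s = (199.3+60.218+178.32)/2 = 218.92.
Inradius = area/s = 5260.5/218.92 ≈ 24.03.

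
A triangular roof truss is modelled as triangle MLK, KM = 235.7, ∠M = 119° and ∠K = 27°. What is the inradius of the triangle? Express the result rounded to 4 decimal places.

The third angle is ∠L = 180° − ∠K − ∠M = 34.00°.
Law of sines: LK = KM·sin M/sin L ≈ 368.65.
Law of sines: ML = KM·sin K/sin L ≈ 191.36.
Area = ½·KM·LK·sin K ≈ 19724.
Semiperimeter s = (368.65+235.7+191.36)/2 = 397.85.
Inradius = area/s = 19724/397.85 ≈ 49.576.

r ≈ 49.5757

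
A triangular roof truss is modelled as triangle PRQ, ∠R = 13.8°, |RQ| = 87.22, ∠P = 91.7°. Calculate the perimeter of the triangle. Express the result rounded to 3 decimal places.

perimeter ≈ 192.119

The third angle is ∠Q = 180° − ∠P − ∠R = 74.50°.
Law of sines: |QP| = |RQ|·sin R/sin P ≈ 20.814.
Law of sines: |PR| = |RQ|·sin Q/sin P ≈ 84.085.
Semiperimeter s = (87.22+20.814+84.085)/2 = 96.059.
Perimeter = 87.22 + 20.814 + 84.085 = 192.12.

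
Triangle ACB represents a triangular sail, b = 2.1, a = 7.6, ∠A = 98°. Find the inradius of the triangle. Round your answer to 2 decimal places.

Law of sines: sin B = b·sin A/a ≈ 0.27363.
Since a ≥ b, only the acute value applies: ∠B ≈ 15.88°.
Then ∠C = 180° − ∠A − ∠B ≈ 66.12°.
Law of sines gives c = a·sin C/sin A ≈ 7.0177.
Area = ½·a·b·sin C ≈ 7.2969.
Semiperimeter s = (7.6+7.0177+2.1)/2 = 8.3588.
Inradius = area/s = 7.2969/8.3588 ≈ 0.87295.

r ≈ 0.87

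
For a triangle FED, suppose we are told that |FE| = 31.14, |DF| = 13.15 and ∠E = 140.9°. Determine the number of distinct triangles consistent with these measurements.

0

|FE|·sin E = 31.14·sin(140.9°) ≈ 19.64.
Since ∠E is not acute, a triangle exists only if |DF| > |FE|; here |DF| ≤ |FE|, so there is no triangle.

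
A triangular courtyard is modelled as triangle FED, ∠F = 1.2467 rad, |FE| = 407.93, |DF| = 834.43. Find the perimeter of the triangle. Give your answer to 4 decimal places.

By the law of cosines, |ED|² = |DF|² + |FE|² − 2·|DF|·|FE|·cos F = 6.4588e+05, so |ED| ≈ 803.67.
Semiperimeter s = (803.67+834.43+407.93)/2 = 1023.
Perimeter = 803.67 + 834.43 + 407.93 = 2046.

2046.0297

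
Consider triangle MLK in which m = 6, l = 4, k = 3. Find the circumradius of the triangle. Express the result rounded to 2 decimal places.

By the law of cosines, cos M = (l² + k² − m²) / (2·l·k) ≈ -0.45833, so ∠M ≈ 117.28°.
Circumradius = m/(2 sin M) ≈ 3.3754.

R ≈ 3.38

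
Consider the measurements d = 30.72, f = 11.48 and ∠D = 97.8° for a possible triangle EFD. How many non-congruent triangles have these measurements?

f·sin D = 11.48·sin(97.8°) ≈ 11.37.
Since ∠D is not acute, a triangle exists only if d > f; here d > f, so there is exactly one triangle.

1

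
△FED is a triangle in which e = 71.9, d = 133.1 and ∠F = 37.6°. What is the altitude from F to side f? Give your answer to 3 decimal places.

By the law of cosines, f² = e² + d² − 2·e·d·cos F = 7721, so f ≈ 87.869.
Area = ½·e·d·sin F ≈ 2919.5.
The altitude from F has length 2·area/f ≈ 66.451.

h_F ≈ 66.451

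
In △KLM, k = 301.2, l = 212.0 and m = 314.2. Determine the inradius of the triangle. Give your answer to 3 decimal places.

Semiperimeter s = (301.2 + 212 + 314.2)/2 = 413.7.
Heron's formula: area = √(413.7·112.5·201.7·99.5) ≈ 30562.
Inradius = area/s = 30562/413.7 ≈ 73.875.

r ≈ 73.875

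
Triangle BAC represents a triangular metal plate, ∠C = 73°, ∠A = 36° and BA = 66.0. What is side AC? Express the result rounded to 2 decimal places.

65.26

The third angle is ∠B = 180° − ∠A − ∠C = 71.00°.
Law of sines: AC = BA·sin B/sin C ≈ 65.256.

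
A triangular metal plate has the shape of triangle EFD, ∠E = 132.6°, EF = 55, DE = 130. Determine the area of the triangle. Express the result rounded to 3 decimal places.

area ≈ 2631.547

Area = ½·DE·EF·sin E ≈ 2631.5.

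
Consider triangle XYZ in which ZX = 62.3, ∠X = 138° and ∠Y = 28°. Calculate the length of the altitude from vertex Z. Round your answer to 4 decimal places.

41.6868

The third angle is ∠Z = 180° − ∠X − ∠Y = 14.00°.
Law of sines: YZ = ZX·sin X/sin Y ≈ 88.795.
Law of sines: XY = ZX·sin Z/sin Y ≈ 32.104.
Area = ½·ZX·YZ·sin Z ≈ 669.15.
The altitude from Z has length 2·area/XY ≈ 41.687.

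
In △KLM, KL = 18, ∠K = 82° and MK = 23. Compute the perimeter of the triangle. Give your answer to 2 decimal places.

By the law of cosines, LM² = MK² + KL² − 2·MK·KL·cos K = 737.76, so LM ≈ 27.162.
Semiperimeter s = (27.162+23+18)/2 = 34.081.
Perimeter = 27.162 + 23 + 18 = 68.162.

perimeter ≈ 68.16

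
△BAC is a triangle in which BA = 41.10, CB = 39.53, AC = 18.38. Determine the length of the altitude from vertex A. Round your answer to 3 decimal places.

Semiperimeter s = (18.38 + 39.53 + 41.1)/2 = 49.505.
Heron's formula: area = √(49.505·31.125·9.975·8.405) ≈ 359.42.
The altitude from A has length 2·area/CB ≈ 18.185.

18.185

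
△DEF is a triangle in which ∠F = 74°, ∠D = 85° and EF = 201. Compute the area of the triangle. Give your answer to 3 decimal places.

The third angle is ∠E = 180° − ∠F − ∠D = 21.00°.
Law of sines: FD = EF·sin E/sin D ≈ 72.307.
Law of sines: DE = EF·sin F/sin D ≈ 193.95.
Area = ½·EF·FD·sin F ≈ 6985.4.

area ≈ 6985.358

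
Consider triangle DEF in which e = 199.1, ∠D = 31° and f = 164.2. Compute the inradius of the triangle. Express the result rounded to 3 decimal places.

r ≈ 36.129

By the law of cosines, d² = e² + f² − 2·e·f·cos D = 10557, so d ≈ 102.75.
Area = ½·e·f·sin D ≈ 8418.9.
Semiperimeter s = (102.75+199.1+164.2)/2 = 233.02.
Inradius = area/s = 8418.9/233.02 ≈ 36.129.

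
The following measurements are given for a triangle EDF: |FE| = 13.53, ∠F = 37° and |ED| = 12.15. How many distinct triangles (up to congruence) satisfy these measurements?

2

|FE|·sin F = 13.53·sin(37°) ≈ 8.143.
Since |FE| sin F < |ED| < |FE| (8.143 < 12.15 < 13.53), two triangles exist.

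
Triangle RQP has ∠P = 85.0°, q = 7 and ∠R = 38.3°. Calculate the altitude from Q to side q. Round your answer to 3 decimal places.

The third angle is ∠Q = 180° − ∠P − ∠R = 56.70°.
Law of sines: r = q·sin R/sin Q ≈ 5.1907.
Law of sines: p = q·sin P/sin Q ≈ 8.3433.
Area = ½·q·r·sin P ≈ 18.098.
The altitude from Q has length 2·area/q ≈ 5.171.

5.171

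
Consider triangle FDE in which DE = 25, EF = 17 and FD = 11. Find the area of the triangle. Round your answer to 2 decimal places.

Semiperimeter s = (25 + 17 + 11)/2 = 26.5.
Heron's formula: area = √(26.5·1.5·9.5·15.5) ≈ 76.506.

area ≈ 76.51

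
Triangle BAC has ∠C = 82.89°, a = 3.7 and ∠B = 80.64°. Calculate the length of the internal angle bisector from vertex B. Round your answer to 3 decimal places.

4.388

The third angle is ∠A = 180° − ∠C − ∠B = 16.47°.
Law of sines: b = a·sin B/sin A ≈ 12.877.
Law of sines: c = a·sin C/sin A ≈ 12.95.
The bisector from B has length 2·a·c·cos(∠B/2)/(a+c) ≈ 4.3883.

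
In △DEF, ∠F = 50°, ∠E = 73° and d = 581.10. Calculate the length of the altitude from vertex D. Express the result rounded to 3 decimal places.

h_D ≈ 507.586

The third angle is ∠D = 180° − ∠E − ∠F = 57.00°.
Law of sines: e = d·sin E/sin D ≈ 662.61.
Law of sines: f = d·sin F/sin D ≈ 530.78.
Area = ½·d·e·sin F ≈ 1.4748e+05.
The altitude from D has length 2·area/d ≈ 507.59.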